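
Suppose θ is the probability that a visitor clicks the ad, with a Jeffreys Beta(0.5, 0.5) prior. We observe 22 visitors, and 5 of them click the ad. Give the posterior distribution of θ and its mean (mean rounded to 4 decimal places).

Posterior: Beta(5.5, 17.5); mean ≈ 0.2391

The binomial likelihood is conjugate to the Beta prior: with 5 successes and 17 failures, the posterior is Beta(0.5+5, 0.5+17) = Beta(5.5, 17.5).
Posterior mean = α/(α+β) = 5.5/23 = 0.2391.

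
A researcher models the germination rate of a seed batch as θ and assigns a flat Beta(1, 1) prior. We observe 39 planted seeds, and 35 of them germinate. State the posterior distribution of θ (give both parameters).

Posterior: Beta(36, 5)

The binomial likelihood is conjugate to the Beta prior: with 35 successes and 4 failures, the posterior is Beta(1+35, 1+4) = Beta(36, 5).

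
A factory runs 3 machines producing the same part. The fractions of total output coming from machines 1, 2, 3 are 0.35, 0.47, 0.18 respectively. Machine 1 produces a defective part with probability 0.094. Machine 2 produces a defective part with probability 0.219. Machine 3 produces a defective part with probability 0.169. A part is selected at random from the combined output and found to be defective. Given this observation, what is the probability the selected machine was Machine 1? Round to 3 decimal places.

P(defective|M1) = 0.094; P(defective|M2) = 0.219; P(defective|M3) = 0.169.
Prior × likelihood for each source: 0.35·0.094=0.03290, 0.47·0.219=0.1029, 0.18·0.169=0.03042. Summing gives P(defective) = 0.16625.
P(Machine 1 | defective) = 0.03290 / 0.16625 = 0.198.

Posterior probability ≈ 0.198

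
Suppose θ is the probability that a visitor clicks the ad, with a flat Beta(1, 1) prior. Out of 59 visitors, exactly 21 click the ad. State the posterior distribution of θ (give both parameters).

Posterior: Beta(22, 39)

The binomial likelihood is conjugate to the Beta prior: with 21 successes and 38 failures, the posterior is Beta(1+21, 1+38) = Beta(22, 39).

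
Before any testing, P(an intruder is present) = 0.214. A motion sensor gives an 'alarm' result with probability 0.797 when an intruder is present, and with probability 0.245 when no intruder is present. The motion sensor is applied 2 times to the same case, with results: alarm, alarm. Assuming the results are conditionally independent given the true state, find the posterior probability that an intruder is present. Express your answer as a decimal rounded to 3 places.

Let H be the event that an intruder is present; start with P(H) = 0.214. P('alarm'|H) = 0.797, P('alarm'|¬H) = 0.245.
Update on result 1 ('alarm'): P(H) ← 0.797·0.2140 / (0.797·0.2140 + 0.245·0.7860) = 0.17056/0.36313 = 0.4697.
Update on result 2 ('alarm'): P(H) ← 0.797·0.4697 / (0.797·0.4697 + 0.245·0.5303) = 0.37434/0.50427 = 0.7423.

Posterior P(H) ≈ 0.742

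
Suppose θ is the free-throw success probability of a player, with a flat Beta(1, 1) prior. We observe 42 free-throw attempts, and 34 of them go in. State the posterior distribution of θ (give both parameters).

Observing 34 successes and 8 failures updates Beta(1, 1) by adding the success and failure counts to the two shape parameters: α = 1+34 = 35, β = 1+8 = 9.

Posterior: Beta(35, 9)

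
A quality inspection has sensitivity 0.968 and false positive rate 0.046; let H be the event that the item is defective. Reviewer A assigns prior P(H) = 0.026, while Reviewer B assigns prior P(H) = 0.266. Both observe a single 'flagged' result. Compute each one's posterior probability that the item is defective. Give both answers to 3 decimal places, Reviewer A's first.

Reviewer A: 0.360; Reviewer B: 0.884

P('+'|H) = 0.968, P('+'|¬H) = 0.046.
Reviewer A: numerator 0.968·0.026 = 0.025168; evidence = 0.025168+0.046·0.974 = 0.069972; posterior = 0.360.
Reviewer B: numerator 0.968·0.266 = 0.25749; evidence = 0.25749+0.046·0.734 = 0.29125; posterior = 0.884.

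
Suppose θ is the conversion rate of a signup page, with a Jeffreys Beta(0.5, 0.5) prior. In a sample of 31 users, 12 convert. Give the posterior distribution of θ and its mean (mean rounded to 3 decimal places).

Posterior: Beta(12.5, 19.5); mean ≈ 0.391

The binomial likelihood is conjugate to the Beta prior: with 12 successes and 19 failures, the posterior is Beta(0.5+12, 0.5+19) = Beta(12.5, 19.5).
E[θ | data] = 12.5/(12.5+19.5) = 0.391.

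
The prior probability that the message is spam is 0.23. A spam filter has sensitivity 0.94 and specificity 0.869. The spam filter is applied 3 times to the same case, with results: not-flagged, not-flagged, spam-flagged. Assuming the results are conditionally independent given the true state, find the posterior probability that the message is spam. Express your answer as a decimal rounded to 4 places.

Posterior P(H) ≈ 0.0101

Let H be the event that the message is spam; start with P(H) = 0.23. P('spam-flagged'|H) = 0.94, P('spam-flagged'|¬H) = 0.131.
Update on result 1 ('not-flagged'): P(H) ← 0.06·0.2300 / (0.06·0.2300 + 0.869·0.7700) = 0.013800/0.68293 = 0.0202.
Update on result 2 ('not-flagged'): P(H) ← 0.06·0.0202 / (0.06·0.0202 + 0.869·0.9798) = 0.0012124/0.85265 = 0.0014.
Update on result 3 ('spam-flagged'): P(H) ← 0.94·0.0014 / (0.94·0.0014 + 0.131·0.9986) = 0.0013366/0.13215 = 0.0101.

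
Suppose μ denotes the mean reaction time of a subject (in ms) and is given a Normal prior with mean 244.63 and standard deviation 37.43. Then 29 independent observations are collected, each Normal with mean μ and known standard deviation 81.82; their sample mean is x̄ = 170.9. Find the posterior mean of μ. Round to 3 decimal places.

With known σ, the Normal prior is conjugate. Weight on the data is w = (n/σ²)/(n/σ² + 1/τ₀²) = 0.00433191/(0.00433191+0.00071377) = 0.85854.
Posterior mean = w·x̄ + (1−w)·μ₀ = 0.85854·170.9 + 0.14146·244.63 = 181.330.

Posterior mean ≈ 181.330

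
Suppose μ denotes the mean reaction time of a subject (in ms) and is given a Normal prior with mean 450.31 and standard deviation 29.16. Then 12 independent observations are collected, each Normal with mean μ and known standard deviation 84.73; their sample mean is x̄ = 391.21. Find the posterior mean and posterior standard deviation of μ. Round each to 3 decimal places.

Posterior mean ≈ 415.619; posterior SD ≈ 18.740

Prior precision 1/τ₀² = 1/29.16² = 0.00117605; data precision n/σ² = 12/84.73² = 0.00167150.
Posterior precision = 0.00117605 + 0.00167150 = 0.00284755, giving posterior SD = 1/√0.00284755 = 18.740.
Posterior mean = (0.00117605·450.31 + 0.00167150·391.21) / 0.00284755 = 415.619.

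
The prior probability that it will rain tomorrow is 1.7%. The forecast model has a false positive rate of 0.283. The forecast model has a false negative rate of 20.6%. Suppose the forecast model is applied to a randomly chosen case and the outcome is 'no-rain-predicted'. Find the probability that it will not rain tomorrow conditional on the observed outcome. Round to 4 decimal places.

Let H be the event that it will rain tomorrow. P(H) = 0.017, so P(¬H) = 0.983. With E the 'no-rain-predicted' result, P(E|H) = 0.206 and P(E|¬H) = 0.717.
P(E) = 0.206·0.017 + 0.717·0.983 = 0.0035020 + 0.70481 = 0.70831.
By Bayes' theorem, P(H|E) = 0.0035020 / 0.70831 = 0.0049. Hence P(¬H|E) = 1 − 0.0049 = 0.9951.

P(¬H | E) ≈ 0.9951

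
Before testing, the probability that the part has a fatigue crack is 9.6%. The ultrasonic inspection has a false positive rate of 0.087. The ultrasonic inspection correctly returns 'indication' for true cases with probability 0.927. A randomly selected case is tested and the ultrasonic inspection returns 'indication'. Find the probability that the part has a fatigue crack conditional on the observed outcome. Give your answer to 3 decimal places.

Write H for 'the part has a fatigue crack'. Prior odds H:¬H = 0.096/0.904 = 0.10619. For the 'indication' outcome, the likelihood ratio is 0.927/0.087 = 10.655.
Posterior odds = 0.10619 × 10.655 = 1.1315, so P(H|E) = 1.1315/(1+1.1315) = 0.531.

P(H | E) ≈ 0.531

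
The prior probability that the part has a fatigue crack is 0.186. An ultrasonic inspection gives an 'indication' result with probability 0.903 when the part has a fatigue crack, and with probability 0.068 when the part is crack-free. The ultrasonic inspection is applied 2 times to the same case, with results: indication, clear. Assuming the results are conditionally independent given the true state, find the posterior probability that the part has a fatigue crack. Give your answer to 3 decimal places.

Posterior P(H) ≈ 0.240

Let H be the event that the part has a fatigue crack; start with P(H) = 0.186. P('indication'|H) = 0.903, P('indication'|¬H) = 0.068.
Update on result 1 ('indication'): P(H) ← 0.903·0.1860 / (0.903·0.1860 + 0.068·0.8140) = 0.16796/0.22331 = 0.7521.
Update on result 2 ('clear'): P(H) ← 0.097·0.7521 / (0.097·0.7521 + 0.932·0.2479) = 0.072957/0.30397 = 0.2400.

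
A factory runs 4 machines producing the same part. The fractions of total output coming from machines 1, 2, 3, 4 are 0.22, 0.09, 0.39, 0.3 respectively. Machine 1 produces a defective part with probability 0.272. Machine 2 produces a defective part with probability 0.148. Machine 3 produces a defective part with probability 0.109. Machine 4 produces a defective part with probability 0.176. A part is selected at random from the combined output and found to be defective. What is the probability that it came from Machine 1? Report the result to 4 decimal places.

Tabulate prior·likelihood by source: [1] prior 0.22, lik 0.272, product 0.05984; [2] prior 0.09, lik 0.148, product 0.01332; [3] prior 0.39, lik 0.109, product 0.04251; [4] prior 0.3, lik 0.176, product 0.05280.
Normalizing constant = 0.16847; the posterior for Machine 1 is its product over the sum, 0.05984/0.16847 = 0.3552.

Posterior probability ≈ 0.3552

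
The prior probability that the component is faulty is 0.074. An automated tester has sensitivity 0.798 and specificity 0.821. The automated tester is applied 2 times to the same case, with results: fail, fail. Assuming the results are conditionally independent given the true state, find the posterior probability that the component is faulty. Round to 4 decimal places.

Posterior P(H) ≈ 0.6136

Let H be the event that the component is faulty; start with P(H) = 0.074. P('fail'|H) = 0.798, P('fail'|¬H) = 0.179.
Update on result 1 ('fail'): P(H) ← 0.798·0.0740 / (0.798·0.0740 + 0.179·0.9260) = 0.059052/0.22481 = 0.2627.
Update on result 2 ('fail'): P(H) ← 0.798·0.2627 / (0.798·0.2627 + 0.179·0.7373) = 0.20962/0.34160 = 0.6136.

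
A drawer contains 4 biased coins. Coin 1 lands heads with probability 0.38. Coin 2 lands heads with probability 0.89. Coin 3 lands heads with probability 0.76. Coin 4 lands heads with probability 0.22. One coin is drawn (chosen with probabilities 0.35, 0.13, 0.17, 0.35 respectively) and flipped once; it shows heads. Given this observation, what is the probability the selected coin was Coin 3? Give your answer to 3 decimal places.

Tabulate prior·likelihood by source: [1] prior 0.35, lik 0.38, product 0.1330; [2] prior 0.13, lik 0.89, product 0.1157; [3] prior 0.17, lik 0.76, product 0.1292; [4] prior 0.35, lik 0.22, product 0.07700.
Normalizing constant = 0.45490; the posterior for Coin 3 is its product over the sum, 0.1292/0.45490 = 0.284.

Posterior probability ≈ 0.284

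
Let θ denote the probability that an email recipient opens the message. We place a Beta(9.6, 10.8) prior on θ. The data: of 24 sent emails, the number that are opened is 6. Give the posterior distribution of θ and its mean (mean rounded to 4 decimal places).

Observing 6 successes and 18 failures updates Beta(9.6, 10.8) by adding the success and failure counts to the two shape parameters: α = 9.6+6 = 15.6, β = 10.8+18 = 28.8.
Posterior mean = α/(α+β) = 15.6/44.4 = 0.3514.

Posterior: Beta(15.6, 28.8); mean ≈ 0.3514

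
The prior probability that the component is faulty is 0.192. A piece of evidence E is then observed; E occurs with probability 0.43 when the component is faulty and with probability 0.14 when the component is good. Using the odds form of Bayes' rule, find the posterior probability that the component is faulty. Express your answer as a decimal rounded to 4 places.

Posterior probability ≈ 0.4219

Prior odds = 0.192/(1−0.192) = 0.23762.
Likelihood ratio for E = 0.43/0.14 = 3.0714.
Posterior odds = prior odds × LR = 0.72984.
Posterior probability = odds/(1+odds) = 0.72984/1.7298 = 0.4219.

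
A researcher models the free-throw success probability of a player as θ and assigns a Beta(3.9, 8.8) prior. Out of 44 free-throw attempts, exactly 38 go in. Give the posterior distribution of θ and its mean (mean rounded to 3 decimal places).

The binomial likelihood is conjugate to the Beta prior: with 38 successes and 6 failures, the posterior is Beta(3.9+38, 8.8+6) = Beta(41.9, 14.8).
Posterior mean = α/(α+β) = 41.9/56.7 = 0.739.

Posterior: Beta(41.9, 14.8); mean ≈ 0.739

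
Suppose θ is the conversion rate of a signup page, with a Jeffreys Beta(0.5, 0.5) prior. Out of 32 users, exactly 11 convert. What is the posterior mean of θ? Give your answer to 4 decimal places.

Posterior mean ≈ 0.3485

The binomial likelihood is conjugate to the Beta prior: with 11 successes and 21 failures, the posterior is Beta(0.5+11, 0.5+21) = Beta(11.5, 21.5).
E[θ | data] = 11.5/(11.5+21.5) = 0.3485.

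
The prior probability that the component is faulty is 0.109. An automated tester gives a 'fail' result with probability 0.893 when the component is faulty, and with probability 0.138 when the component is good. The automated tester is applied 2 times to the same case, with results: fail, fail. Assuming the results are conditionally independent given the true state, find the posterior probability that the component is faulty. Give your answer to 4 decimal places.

Posterior P(H) ≈ 0.8367

With H the event that the component is faulty, the joint likelihood of the observed sequence is P(data|H) = 0.893·0.893 = 0.79745 and P(data|¬H) = 0.138·0.138 = 0.019044.
Bayes: P(H|data) = 0.109·0.79745 / (0.109·0.79745 + 0.891·0.019044) = 0.086922/0.10389 = 0.8367.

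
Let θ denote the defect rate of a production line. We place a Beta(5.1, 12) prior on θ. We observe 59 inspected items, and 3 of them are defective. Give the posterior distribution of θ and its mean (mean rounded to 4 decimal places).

The binomial likelihood is conjugate to the Beta prior: with 3 successes and 56 failures, the posterior is Beta(5.1+3, 12+56) = Beta(8.1, 68).
E[θ | data] = 8.1/(8.1+68) = 0.1064.

Posterior: Beta(8.1, 68); mean ≈ 0.1064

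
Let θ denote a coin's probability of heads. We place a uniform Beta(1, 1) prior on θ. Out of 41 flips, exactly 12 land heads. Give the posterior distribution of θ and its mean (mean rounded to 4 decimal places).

Posterior: Beta(13, 30); mean ≈ 0.3023

The binomial likelihood is conjugate to the Beta prior: with 12 successes and 29 failures, the posterior is Beta(1+12, 1+29) = Beta(13, 30).
E[θ | data] = 13/(13+30) = 0.3023.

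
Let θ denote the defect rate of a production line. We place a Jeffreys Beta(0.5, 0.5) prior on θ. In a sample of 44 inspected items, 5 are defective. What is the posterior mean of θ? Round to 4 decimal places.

Observing 5 successes and 39 failures updates Beta(0.5, 0.5) by adding the success and failure counts to the two shape parameters: α = 0.5+5 = 5.5, β = 0.5+39 = 39.5.
E[θ | data] = 5.5/(5.5+39.5) = 0.1222.

Posterior mean ≈ 0.1222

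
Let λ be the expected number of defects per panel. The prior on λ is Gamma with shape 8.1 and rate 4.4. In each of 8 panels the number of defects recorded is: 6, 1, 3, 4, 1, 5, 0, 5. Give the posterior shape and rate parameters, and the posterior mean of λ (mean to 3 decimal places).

Posterior: Gamma(shape=33.1, rate=12.4); mean ≈ 2.669

The Poisson likelihood adds the total count to the shape and the number of exposure periods to the rate. Here ∑xᵢ = 25 and n = 8, so shape 8.1→33.1 and rate 4.4→12.4.
E[λ | data] = 33.1/12.4 = 2.669.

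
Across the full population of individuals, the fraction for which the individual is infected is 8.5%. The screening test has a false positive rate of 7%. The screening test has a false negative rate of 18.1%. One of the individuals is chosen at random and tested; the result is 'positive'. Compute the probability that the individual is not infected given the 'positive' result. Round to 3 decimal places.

Write H for 'the individual is infected'. Prior odds H:¬H = 0.085/0.915 = 0.092896. For the 'positive' outcome, the likelihood ratio is 0.819/0.07 = 11.700.
Posterior odds = 0.092896 × 11.700 = 1.0869, so P(H|E) = 1.0869/(1+1.0869) = 0.521. Then P(¬H|E) = 1 − 0.521 = 0.479.

P(¬H | E) ≈ 0.479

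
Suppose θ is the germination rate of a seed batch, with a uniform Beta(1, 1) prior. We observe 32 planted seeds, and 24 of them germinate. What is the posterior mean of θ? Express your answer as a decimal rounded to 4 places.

Posterior mean ≈ 0.7353

The binomial likelihood is conjugate to the Beta prior: with 24 successes and 8 failures, the posterior is Beta(1+24, 1+8) = Beta(25, 9).
Posterior mean = α/(α+β) = 25/34 = 0.7353.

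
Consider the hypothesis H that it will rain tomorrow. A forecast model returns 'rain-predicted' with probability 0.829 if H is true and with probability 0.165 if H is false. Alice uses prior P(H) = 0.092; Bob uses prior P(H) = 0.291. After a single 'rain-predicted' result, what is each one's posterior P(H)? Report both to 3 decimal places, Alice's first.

Alice: 0.337; Bob: 0.673

P('+'|H) = 0.829, P('+'|¬H) = 0.165.
Alice: numerator 0.829·0.092 = 0.076268; evidence = 0.076268+0.165·0.908 = 0.22609; posterior = 0.337.
Bob: numerator 0.829·0.291 = 0.24124; evidence = 0.24124+0.165·0.709 = 0.35822; posterior = 0.673.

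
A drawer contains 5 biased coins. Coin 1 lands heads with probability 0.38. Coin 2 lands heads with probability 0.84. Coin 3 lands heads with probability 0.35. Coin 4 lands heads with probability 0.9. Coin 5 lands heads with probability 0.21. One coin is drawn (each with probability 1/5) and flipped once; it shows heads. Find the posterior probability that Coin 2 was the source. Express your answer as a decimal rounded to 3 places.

Posterior probability ≈ 0.313

Tabulate prior·likelihood by source: [1] prior 0.2, lik 0.38, product 0.07600; [2] prior 0.2, lik 0.84, product 0.1680; [3] prior 0.2, lik 0.35, product 0.07000; [4] prior 0.2, lik 0.9, product 0.1800; [5] prior 0.2, lik 0.21, product 0.04200.
Normalizing constant = 0.53600; the posterior for Coin 2 is its product over the sum, 0.1680/0.53600 = 0.313.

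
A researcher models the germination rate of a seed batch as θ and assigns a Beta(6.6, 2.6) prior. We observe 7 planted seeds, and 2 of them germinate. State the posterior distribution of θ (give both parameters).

Observing 2 successes and 5 failures updates Beta(6.6, 2.6) by adding the success and failure counts to the two shape parameters: α = 6.6+2 = 8.6, β = 2.6+5 = 7.6.

Posterior: Beta(8.6, 7.6)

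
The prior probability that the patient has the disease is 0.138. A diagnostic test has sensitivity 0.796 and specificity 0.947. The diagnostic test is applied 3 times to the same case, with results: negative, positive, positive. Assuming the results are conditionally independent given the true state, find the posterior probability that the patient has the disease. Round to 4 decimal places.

Let H be the event that the patient has the disease; start with P(H) = 0.138. P('positive'|H) = 0.796, P('positive'|¬H) = 0.053.
Update on result 1 ('negative'): P(H) ← 0.204·0.1380 / (0.204·0.1380 + 0.947·0.8620) = 0.028152/0.84447 = 0.0333.
Update on result 2 ('positive'): P(H) ← 0.796·0.0333 / (0.796·0.0333 + 0.053·0.9667) = 0.026536/0.077769 = 0.3412.
Update on result 3 ('positive'): P(H) ← 0.796·0.3412 / (0.796·0.3412 + 0.053·0.6588) = 0.27161/0.30652 = 0.8861.

Posterior P(H) ≈ 0.8861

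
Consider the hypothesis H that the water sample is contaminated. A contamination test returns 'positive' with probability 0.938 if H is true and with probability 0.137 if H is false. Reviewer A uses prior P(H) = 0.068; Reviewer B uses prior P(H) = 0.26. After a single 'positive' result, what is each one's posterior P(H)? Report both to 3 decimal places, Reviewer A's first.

Reviewer A: 0.333; Reviewer B: 0.706

P('+'|H) = 0.938, P('+'|¬H) = 0.137.
Reviewer A: numerator 0.938·0.068 = 0.063784; evidence = 0.063784+0.137·0.932 = 0.19147; posterior = 0.333.
Reviewer B: numerator 0.938·0.26 = 0.24388; evidence = 0.24388+0.137·0.74 = 0.34526; posterior = 0.706.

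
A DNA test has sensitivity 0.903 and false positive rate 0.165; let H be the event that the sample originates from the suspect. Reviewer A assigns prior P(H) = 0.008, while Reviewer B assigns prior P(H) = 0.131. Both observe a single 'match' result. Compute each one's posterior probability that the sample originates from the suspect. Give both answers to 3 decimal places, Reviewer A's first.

The likelihood ratio for a 'match' result is 0.903/0.165 = 5.4727.
Reviewer A: prior odds 0.008/0.992 = 0.0080645; posterior odds 0.044135; posterior probability 0.042.
Reviewer B: prior odds 0.131/0.869 = 0.15075; posterior odds 0.82500; posterior probability 0.452.

Reviewer A: 0.042; Reviewer B: 0.452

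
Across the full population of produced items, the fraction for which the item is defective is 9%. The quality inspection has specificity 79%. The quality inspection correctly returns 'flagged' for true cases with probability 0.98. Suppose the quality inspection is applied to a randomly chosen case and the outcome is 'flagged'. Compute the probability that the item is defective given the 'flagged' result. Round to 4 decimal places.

Let H be the event that the item is defective. P(H) = 0.09, so P(¬H) = 0.91. With E the 'flagged' result, P(E|H) = 0.98 and P(E|¬H) = 0.21.
P(E) = 0.98·0.09 + 0.21·0.91 = 0.088200 + 0.19110 = 0.27930.
By Bayes' theorem, P(H|E) = 0.088200 / 0.27930 = 0.3158.

P(H | E) ≈ 0.3158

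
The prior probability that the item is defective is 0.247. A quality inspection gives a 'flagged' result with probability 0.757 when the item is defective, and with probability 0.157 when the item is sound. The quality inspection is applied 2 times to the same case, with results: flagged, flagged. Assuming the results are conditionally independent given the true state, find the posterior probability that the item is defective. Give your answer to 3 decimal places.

Let H be the event that the item is defective; start with P(H) = 0.247. P('flagged'|H) = 0.757, P('flagged'|¬H) = 0.157.
Update on result 1 ('flagged'): P(H) ← 0.757·0.2470 / (0.757·0.2470 + 0.157·0.7530) = 0.18698/0.30520 = 0.6126.
Update on result 2 ('flagged'): P(H) ← 0.757·0.6126 / (0.757·0.6126 + 0.157·0.3874) = 0.46377/0.52459 = 0.8841.

Posterior P(H) ≈ 0.884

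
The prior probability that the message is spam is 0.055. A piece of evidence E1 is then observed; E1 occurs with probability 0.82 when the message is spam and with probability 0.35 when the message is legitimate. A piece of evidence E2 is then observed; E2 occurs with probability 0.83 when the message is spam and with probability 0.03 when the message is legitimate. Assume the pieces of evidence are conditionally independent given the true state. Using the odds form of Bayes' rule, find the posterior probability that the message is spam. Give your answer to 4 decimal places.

Prior odds = 0.055/(1−0.055) = 0.058201.
Likelihood ratio for E1 = 0.82/0.35 = 2.3429.
Likelihood ratio for E2 = 0.83/0.03 = 27.667.
Posterior odds = prior odds × LR₁ × LR₂ = 3.7725.
Posterior probability = odds/(1+odds) = 3.7725/4.7725 = 0.7905.

Posterior probability ≈ 0.7905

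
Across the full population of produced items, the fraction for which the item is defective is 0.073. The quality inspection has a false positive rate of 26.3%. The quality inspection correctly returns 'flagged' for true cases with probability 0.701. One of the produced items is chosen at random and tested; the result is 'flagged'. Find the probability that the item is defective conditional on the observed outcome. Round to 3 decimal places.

P(H | E) ≈ 0.173

Let H be the event that the item is defective. P(H) = 0.073, so P(¬H) = 0.927. With E the 'flagged' result, P(E|H) = 0.701 and P(E|¬H) = 0.263.
P(E) = 0.701·0.073 + 0.263·0.927 = 0.051173 + 0.24380 = 0.29497.
By Bayes' theorem, P(H|E) = 0.051173 / 0.29497 = 0.173.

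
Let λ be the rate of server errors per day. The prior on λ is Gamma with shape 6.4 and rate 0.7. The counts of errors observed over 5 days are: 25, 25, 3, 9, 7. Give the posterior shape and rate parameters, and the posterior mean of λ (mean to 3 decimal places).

The Poisson likelihood adds the total count to the shape and the number of exposure periods to the rate. Here ∑xᵢ = 69 and n = 5, so shape 6.4→75.4 and rate 0.7→5.7.
E[λ | data] = 75.4/5.7 = 13.228.

Posterior: Gamma(shape=75.4, rate=5.7); mean ≈ 13.228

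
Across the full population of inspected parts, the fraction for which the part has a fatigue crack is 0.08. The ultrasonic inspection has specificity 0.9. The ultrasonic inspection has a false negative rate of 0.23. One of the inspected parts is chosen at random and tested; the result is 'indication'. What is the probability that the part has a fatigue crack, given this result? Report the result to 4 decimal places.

P(H | E) ≈ 0.4010

Write H for 'the part has a fatigue crack'. Prior odds H:¬H = 0.08/0.92 = 0.086957. For the 'indication' outcome, the likelihood ratio is 0.77/0.1 = 7.7000.
Posterior odds = 0.086957 × 7.7000 = 0.66957, so P(H|E) = 0.66957/(1+0.66957) = 0.4010.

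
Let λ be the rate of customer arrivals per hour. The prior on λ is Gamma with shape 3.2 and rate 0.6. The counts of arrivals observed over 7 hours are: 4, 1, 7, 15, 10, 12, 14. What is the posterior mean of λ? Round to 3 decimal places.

The Poisson likelihood adds the total count to the shape and the number of exposure periods to the rate. Here ∑xᵢ = 63 and n = 7, so shape 3.2→66.2 and rate 0.6→7.6.
Posterior mean = shape/rate = 66.2/7.6 = 8.711.

Posterior mean ≈ 8.711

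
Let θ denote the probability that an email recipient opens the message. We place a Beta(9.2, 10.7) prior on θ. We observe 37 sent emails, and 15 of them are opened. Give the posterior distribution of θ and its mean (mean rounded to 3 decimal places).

Posterior: Beta(24.2, 32.7); mean ≈ 0.425

Observing 15 successes and 22 failures updates Beta(9.2, 10.7) by adding the success and failure counts to the two shape parameters: α = 9.2+15 = 24.2, β = 10.7+22 = 32.7.
E[θ | data] = 24.2/(24.2+32.7) = 0.425.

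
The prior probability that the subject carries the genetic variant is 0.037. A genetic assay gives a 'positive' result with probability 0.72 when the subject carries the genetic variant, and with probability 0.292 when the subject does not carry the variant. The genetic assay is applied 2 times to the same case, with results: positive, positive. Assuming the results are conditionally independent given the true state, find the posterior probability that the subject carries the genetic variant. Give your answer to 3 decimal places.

Let H be the event that the subject carries the genetic variant; start with P(H) = 0.037. P('positive'|H) = 0.72, P('positive'|¬H) = 0.292.
Update on result 1 ('positive'): P(H) ← 0.72·0.0370 / (0.72·0.0370 + 0.292·0.9630) = 0.026640/0.30784 = 0.0865.
Update on result 2 ('positive'): P(H) ← 0.72·0.0865 / (0.72·0.0865 + 0.292·0.9135) = 0.062309/0.32904 = 0.1894.

Posterior P(H) ≈ 0.189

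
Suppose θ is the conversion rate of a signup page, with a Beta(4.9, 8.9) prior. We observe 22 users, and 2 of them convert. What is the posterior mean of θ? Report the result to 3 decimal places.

The binomial likelihood is conjugate to the Beta prior: with 2 successes and 20 failures, the posterior is Beta(4.9+2, 8.9+20) = Beta(6.9, 28.9).
E[θ | data] = 6.9/(6.9+28.9) = 0.193.

Posterior mean ≈ 0.193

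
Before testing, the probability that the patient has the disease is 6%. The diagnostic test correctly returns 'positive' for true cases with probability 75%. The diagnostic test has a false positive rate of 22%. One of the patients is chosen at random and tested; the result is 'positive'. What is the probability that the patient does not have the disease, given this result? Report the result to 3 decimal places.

P(¬H | E) ≈ 0.821

Let H be the event that the patient has the disease. P(H) = 0.06, so P(¬H) = 0.94. With E the 'positive' result, P(E|H) = 0.75 and P(E|¬H) = 0.22.
P(E) = 0.75·0.06 + 0.22·0.94 = 0.045000 + 0.20680 = 0.25180.
By Bayes' theorem, P(H|E) = 0.045000 / 0.25180 = 0.179. Hence P(¬H|E) = 1 − 0.179 = 0.821.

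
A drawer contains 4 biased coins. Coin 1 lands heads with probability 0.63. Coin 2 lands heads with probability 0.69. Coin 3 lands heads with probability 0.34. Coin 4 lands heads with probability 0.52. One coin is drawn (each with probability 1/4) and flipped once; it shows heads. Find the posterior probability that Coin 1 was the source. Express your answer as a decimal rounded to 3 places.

Tabulate prior·likelihood by source: [1] prior 0.25, lik 0.63, product 0.1575; [2] prior 0.25, lik 0.69, product 0.1725; [3] prior 0.25, lik 0.34, product 0.08500; [4] prior 0.25, lik 0.52, product 0.1300.
Normalizing constant = 0.54500; the posterior for Coin 1 is its product over the sum, 0.1575/0.54500 = 0.289.

Posterior probability ≈ 0.289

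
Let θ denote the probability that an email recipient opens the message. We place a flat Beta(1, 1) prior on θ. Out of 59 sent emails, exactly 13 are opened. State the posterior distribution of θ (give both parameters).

Posterior: Beta(14, 47)

The binomial likelihood is conjugate to the Beta prior: with 13 successes and 46 failures, the posterior is Beta(1+13, 1+46) = Beta(14, 47).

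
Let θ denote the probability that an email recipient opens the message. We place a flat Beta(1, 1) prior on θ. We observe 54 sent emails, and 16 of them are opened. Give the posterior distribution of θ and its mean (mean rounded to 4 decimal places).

Posterior: Beta(17, 39); mean ≈ 0.3036

The binomial likelihood is conjugate to the Beta prior: with 16 successes and 38 failures, the posterior is Beta(1+16, 1+38) = Beta(17, 39).
E[θ | data] = 17/(17+39) = 0.3036.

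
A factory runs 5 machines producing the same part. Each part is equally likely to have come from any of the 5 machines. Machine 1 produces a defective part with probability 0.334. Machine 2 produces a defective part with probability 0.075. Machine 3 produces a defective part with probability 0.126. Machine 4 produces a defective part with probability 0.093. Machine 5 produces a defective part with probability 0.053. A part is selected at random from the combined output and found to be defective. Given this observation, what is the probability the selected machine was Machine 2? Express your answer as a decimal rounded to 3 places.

P(defective|M1) = 0.334; P(defective|M2) = 0.075; P(defective|M3) = 0.126; P(defective|M4) = 0.093; P(defective|M5) = 0.053.
Prior × likelihood for each source: 0.2·0.334=0.06680, 0.2·0.075=0.01500, 0.2·0.126=0.02520, 0.2·0.093=0.01860, 0.2·0.053=0.01060. Summing gives P(defective) = 0.13620.
P(Machine 2 | defective) = 0.01500 / 0.13620 = 0.110.

Posterior probability ≈ 0.110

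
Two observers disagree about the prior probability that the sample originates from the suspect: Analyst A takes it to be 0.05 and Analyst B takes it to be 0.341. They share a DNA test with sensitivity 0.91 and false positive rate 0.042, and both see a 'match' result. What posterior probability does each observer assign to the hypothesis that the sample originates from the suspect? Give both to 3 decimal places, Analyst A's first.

Analyst A: 0.533; Analyst B: 0.918

P('+'|H) = 0.91, P('+'|¬H) = 0.042.
Analyst A: numerator 0.91·0.05 = 0.045500; evidence = 0.045500+0.042·0.95 = 0.085400; posterior = 0.533.
Analyst B: numerator 0.91·0.341 = 0.31031; evidence = 0.31031+0.042·0.659 = 0.33799; posterior = 0.918.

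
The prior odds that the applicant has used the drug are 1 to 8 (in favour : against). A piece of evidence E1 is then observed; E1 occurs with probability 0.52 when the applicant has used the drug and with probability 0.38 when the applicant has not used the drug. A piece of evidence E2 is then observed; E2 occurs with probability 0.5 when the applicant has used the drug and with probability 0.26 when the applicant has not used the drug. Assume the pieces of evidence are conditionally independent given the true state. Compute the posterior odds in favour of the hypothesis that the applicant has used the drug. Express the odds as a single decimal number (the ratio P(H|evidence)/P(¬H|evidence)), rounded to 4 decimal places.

Prior odds = 1/8 = 0.12500. In log-odds, ln(0.12500) = -2.0794.
Add log likelihood ratios: ln(1.3684) + ln(1.9231) = 0.96758.
Posterior log-odds = -1.1119, so posterior odds = exp(-1.1119) = 0.32895.

Posterior odds ≈ 0.3289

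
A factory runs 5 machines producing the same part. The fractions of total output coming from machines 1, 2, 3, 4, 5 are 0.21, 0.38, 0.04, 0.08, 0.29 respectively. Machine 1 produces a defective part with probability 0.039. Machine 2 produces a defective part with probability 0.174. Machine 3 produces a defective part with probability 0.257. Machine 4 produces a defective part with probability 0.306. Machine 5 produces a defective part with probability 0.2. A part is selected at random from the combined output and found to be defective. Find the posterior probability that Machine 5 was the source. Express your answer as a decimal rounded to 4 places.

Posterior probability ≈ 0.3472

Tabulate prior·likelihood by source: [1] prior 0.21, lik 0.039, product 0.008190; [2] prior 0.38, lik 0.174, product 0.06612; [3] prior 0.04, lik 0.257, product 0.01028; [4] prior 0.08, lik 0.306, product 0.02448; [5] prior 0.29, lik 0.2, product 0.05800.
Normalizing constant = 0.16707; the posterior for Machine 5 is its product over the sum, 0.05800/0.16707 = 0.3472.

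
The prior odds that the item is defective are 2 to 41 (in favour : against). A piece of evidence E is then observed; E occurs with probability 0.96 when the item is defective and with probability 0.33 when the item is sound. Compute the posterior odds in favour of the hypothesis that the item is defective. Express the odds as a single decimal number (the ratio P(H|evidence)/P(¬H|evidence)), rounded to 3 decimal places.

Prior odds = 2/41 = 0.048780.
Likelihood ratio for E = 0.96/0.33 = 2.9091.
Posterior odds = prior odds × LR = 0.14191.

Posterior odds ≈ 0.142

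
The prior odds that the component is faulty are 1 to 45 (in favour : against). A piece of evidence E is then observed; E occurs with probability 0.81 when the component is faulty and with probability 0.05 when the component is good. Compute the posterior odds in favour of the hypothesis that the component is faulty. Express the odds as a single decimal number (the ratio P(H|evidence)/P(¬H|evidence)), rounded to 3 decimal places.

Posterior odds ≈ 0.360

Prior odds = 1/45 = 0.022222. In log-odds, ln(0.022222) = -3.8067.
Add log likelihood ratio: ln(16.200) = 2.7850.
Posterior log-odds = -1.0217, so posterior odds = exp(-1.0217) = 0.36000.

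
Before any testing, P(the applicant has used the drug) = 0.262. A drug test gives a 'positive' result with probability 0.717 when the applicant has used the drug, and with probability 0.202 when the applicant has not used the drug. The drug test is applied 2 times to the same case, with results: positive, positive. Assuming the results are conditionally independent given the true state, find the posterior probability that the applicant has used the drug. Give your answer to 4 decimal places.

Posterior P(H) ≈ 0.8173

Let H be the event that the applicant has used the drug; start with P(H) = 0.262. P('positive'|H) = 0.717, P('positive'|¬H) = 0.202.
Update on result 1 ('positive'): P(H) ← 0.717·0.2620 / (0.717·0.2620 + 0.202·0.7380) = 0.18785/0.33693 = 0.5575.
Update on result 2 ('positive'): P(H) ← 0.717·0.5575 / (0.717·0.5575 + 0.202·0.4425) = 0.39976/0.48914 = 0.8173.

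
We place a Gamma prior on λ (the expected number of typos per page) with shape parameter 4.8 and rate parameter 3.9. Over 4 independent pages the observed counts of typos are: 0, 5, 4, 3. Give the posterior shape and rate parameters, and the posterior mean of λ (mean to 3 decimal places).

The Poisson likelihood adds the total count to the shape and the number of exposure periods to the rate. Here ∑xᵢ = 12 and n = 4, so shape 4.8→16.8 and rate 3.9→7.9.
Posterior mean = shape/rate = 16.8/7.9 = 2.127.

Posterior: Gamma(shape=16.8, rate=7.9); mean ≈ 2.127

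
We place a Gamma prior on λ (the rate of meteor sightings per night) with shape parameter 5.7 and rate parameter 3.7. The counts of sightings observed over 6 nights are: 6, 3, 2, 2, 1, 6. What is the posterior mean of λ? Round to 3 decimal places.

Total count ∑xᵢ = 20 over n = 6 nights.
Gamma is conjugate to the Poisson likelihood: posterior is Gamma(shape = 5.7+20 = 25.7, rate = 3.7+6 = 9.7).
E[λ | data] = 25.7/9.7 = 2.649.

Posterior mean ≈ 2.649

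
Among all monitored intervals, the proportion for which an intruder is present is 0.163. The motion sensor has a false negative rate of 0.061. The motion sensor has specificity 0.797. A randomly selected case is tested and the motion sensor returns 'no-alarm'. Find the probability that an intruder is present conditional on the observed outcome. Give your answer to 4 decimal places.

P(H | E) ≈ 0.0147

Let H be the event that an intruder is present. P(H) = 0.163, so P(¬H) = 0.837. With E the 'no-alarm' result, P(E|H) = 0.061 and P(E|¬H) = 0.797.
P(E) = 0.061·0.163 + 0.797·0.837 = 0.0099430 + 0.66709 = 0.67703.
By Bayes' theorem, P(H|E) = 0.0099430 / 0.67703 = 0.0147.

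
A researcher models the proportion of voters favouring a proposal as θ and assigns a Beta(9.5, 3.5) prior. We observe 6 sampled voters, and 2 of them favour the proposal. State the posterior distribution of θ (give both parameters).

Observing 2 successes and 4 failures updates Beta(9.5, 3.5) by adding the success and failure counts to the two shape parameters: α = 9.5+2 = 11.5, β = 3.5+4 = 7.5.

Posterior: Beta(11.5, 7.5)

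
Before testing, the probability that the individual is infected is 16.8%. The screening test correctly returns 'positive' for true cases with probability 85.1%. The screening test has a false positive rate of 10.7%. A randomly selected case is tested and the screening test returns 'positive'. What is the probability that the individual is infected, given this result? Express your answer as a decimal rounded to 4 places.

Write H for 'the individual is infected'. Prior odds H:¬H = 0.168/0.832 = 0.20192. For the 'positive' outcome, the likelihood ratio is 0.851/0.107 = 7.9533.
Posterior odds = 0.20192 × 7.9533 = 1.6059, so P(H|E) = 1.6059/(1+1.6059) = 0.6163.

P(H | E) ≈ 0.6163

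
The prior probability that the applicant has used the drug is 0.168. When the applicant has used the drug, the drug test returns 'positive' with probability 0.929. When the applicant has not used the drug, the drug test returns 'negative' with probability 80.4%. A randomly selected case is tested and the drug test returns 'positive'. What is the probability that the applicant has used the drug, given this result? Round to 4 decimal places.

P(H | E) ≈ 0.4890

Write H for 'the applicant has used the drug'. Prior odds H:¬H = 0.168/0.832 = 0.20192. For the 'positive' outcome, the likelihood ratio is 0.929/0.196 = 4.7398.
Posterior odds = 0.20192 × 4.7398 = 0.95707, so P(H|E) = 0.95707/(1+0.95707) = 0.4890.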